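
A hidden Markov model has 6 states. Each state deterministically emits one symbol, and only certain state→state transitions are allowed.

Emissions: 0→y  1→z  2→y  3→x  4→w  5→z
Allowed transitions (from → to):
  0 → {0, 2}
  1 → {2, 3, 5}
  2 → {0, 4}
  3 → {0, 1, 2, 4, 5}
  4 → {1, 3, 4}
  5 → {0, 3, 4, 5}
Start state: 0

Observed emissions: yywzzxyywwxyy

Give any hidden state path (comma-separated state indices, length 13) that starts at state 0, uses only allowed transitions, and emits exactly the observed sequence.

  [0] y  {0,2}  => 0  start
  [1] y  {0,2}  => 2  0->2 ok
  [2] w  {4}  => 4  2->4 ok
  [3] z  {1,5}  => 1  4->1 ok
  [4] z  {1,5}  => 5  1->5 ok
  [5] x  {3}  => 3  5->3 ok
  [6] y  {0,2}  => 0  3->0 ok
  [7] y  {0,2}  => 2  0->2 ok
  [8] w  {4}  => 4  2->4 ok
  [9] w  {4}  => 4  4->4 ok
  [10] x  {3}  => 3  4->3 ok
  [11] y  {0,2}  => 2  3->2 ok
  [12] y  {0,2}  => 0  2->0 ok

0,2,4,1,5,3,0,2,4,4,3,2,0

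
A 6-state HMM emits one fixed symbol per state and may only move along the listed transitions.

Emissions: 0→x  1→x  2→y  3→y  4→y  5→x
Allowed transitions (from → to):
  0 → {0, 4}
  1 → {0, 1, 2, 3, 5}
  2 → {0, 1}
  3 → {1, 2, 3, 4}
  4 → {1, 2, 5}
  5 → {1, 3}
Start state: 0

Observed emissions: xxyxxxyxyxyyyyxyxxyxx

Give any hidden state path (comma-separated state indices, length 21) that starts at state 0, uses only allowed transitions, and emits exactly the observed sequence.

  pos 0: x in {0,1,5}, choose 0; start
  pos 1: x in {0,1,5}, choose 0; 0->0 ok
  pos 2: y in {2,3,4}, choose 4; 0->4 ok
  pos 3: x in {0,1,5}, choose 1; 4->1 ok
  pos 4: x in {0,1,5}, choose 1; 1->1 ok
  pos 5: x in {0,1,5}, choose 1; 1->1 ok
  pos 6: y in {2,3,4}, choose 2; 1->2 ok
  pos 7: x in {0,1,5}, choose 0; 2->0 ok
  pos 8: y in {2,3,4}, choose 4; 0->4 ok
  pos 9: x in {0,1,5}, choose 1; 4->1 ok
  pos 10: y in {2,3,4}, choose 3; 1->3 ok
  pos 11: y in {2,3,4}, choose 3; 3->3 ok
  pos 12: y in {2,3,4}, choose 3; 3->3 ok
  pos 13: y in {2,3,4}, choose 2; 3->2 ok
  pos 14: x in {0,1,5}, choose 0; 2->0 ok
  pos 15: y in {2,3,4}, choose 4; 0->4 ok
  pos 16: x in {0,1,5}, choose 1; 4->1 ok
  pos 17: x in {0,1,5}, choose 0; 1->0 ok
  pos 18: y in {2,3,4}, choose 4; 0->4 ok
  pos 19: x in {0,1,5}, choose 1; 4->1 ok
  pos 20: x in {0,1,5}, choose 5; 1->5 ok

0,0,4,1,1,1,2,0,4,1,3,3,3,2,0,4,1,0,4,1,5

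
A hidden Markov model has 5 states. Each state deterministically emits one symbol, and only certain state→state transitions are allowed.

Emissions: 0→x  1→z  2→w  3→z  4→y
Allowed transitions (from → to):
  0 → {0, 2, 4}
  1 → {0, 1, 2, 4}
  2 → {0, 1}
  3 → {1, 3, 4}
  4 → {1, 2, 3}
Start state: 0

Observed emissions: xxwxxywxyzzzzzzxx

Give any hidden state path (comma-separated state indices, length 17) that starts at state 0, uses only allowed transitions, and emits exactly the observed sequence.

  [0] x  {0}  => 0  start
  [1] x  {0}  => 0  0->0 ok
  [2] w  {2}  => 2  0->2 ok
  [3] x  {0}  => 0  2->0 ok
  [4] x  {0}  => 0  0->0 ok
  [5] y  {4}  => 4  0->4 ok
  [6] w  {2}  => 2  4->2 ok
  [7] x  {0}  => 0  2->0 ok
  [8] y  {4}  => 4  0->4 ok
  [9] z  {1,3}  => 3  4->3 ok
  [10] z  {1,3}  => 3  3->3 ok
  [11] z  {1,3}  => 3  3->3 ok
  [12] z  {1,3}  => 3  3->3 ok
  [13] z  {1,3}  => 1  3->1 ok
  [14] z  {1,3}  => 1  1->1 ok
  [15] x  {0}  => 0  1->0 ok
  [16] x  {0}  => 0  0->0 ok

0,0,2,0,0,4,2,0,4,3,3,3,3,1,1,0,0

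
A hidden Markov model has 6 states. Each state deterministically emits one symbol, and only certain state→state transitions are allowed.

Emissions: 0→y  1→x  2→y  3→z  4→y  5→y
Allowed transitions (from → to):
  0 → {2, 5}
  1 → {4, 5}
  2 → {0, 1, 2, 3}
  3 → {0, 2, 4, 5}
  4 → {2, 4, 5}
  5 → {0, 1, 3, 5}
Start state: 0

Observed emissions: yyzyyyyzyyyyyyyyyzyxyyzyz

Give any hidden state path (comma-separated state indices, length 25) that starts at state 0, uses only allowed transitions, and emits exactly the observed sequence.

  pos 0: y in {0,2,4,5}, choose 0; start
  pos 1: y in {0,2,4,5}, choose 2; 0->2 ok
  pos 2: z in {3}, choose 3; 2->3 ok
  pos 3: y in {0,2,4,5}, choose 4; 3->4 ok
  pos 4: y in {0,2,4,5}, choose 2; 4->2 ok
  pos 5: y in {0,2,4,5}, choose 0; 2->0 ok
  pos 6: y in {0,2,4,5}, choose 2; 0->2 ok
  pos 7: z in {3}, choose 3; 2->3 ok
  pos 8: y in {0,2,4,5}, choose 0; 3->0 ok
  pos 9: y in {0,2,4,5}, choose 5; 0->5 ok
  pos 10: y in {0,2,4,5}, choose 0; 5->0 ok
  pos 11: y in {0,2,4,5}, choose 5; 0->5 ok
  pos 12: y in {0,2,4,5}, choose 0; 5->0 ok
  pos 13: y in {0,2,4,5}, choose 5; 0->5 ok
  pos 14: y in {0,2,4,5}, choose 0; 5->0 ok
  pos 15: y in {0,2,4,5}, choose 5; 0->5 ok
  pos 16: y in {0,2,4,5}, choose 5; 5->5 ok
  pos 17: z in {3}, choose 3; 5->3 ok
  pos 18: y in {0,2,4,5}, choose 2; 3->2 ok
  pos 19: x in {1}, choose 1; 2->1 ok
  pos 20: y in {0,2,4,5}, choose 4; 1->4 ok
  pos 21: y in {0,2,4,5}, choose 2; 4->2 ok
  pos 22: z in {3}, choose 3; 2->3 ok
  pos 23: y in {0,2,4,5}, choose 5; 3->5 ok
  pos 24: z in {3}, choose 3; 5->3 ok

0,2,3,4,2,0,2,3,0,5,0,5,0,5,0,5,5,3,2,1,4,2,3,5,3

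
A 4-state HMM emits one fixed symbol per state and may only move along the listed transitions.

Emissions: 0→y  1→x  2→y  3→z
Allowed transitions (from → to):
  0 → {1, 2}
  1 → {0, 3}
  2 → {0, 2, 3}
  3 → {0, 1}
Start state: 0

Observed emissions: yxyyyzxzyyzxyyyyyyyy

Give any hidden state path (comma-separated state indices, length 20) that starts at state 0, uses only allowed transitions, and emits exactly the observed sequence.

  t0 'y' -> {0,2}, take 0 (start)
  t1 'x' -> {1}, take 1 (0->1 ok)
  t2 'y' -> {0,2}, take 0 (1->0 ok)
  t3 'y' -> {0,2}, take 2 (0->2 ok)
  t4 'y' -> {0,2}, take 2 (2->2 ok)
  t5 'z' -> {3}, take 3 (2->3 ok)
  t6 'x' -> {1}, take 1 (3->1 ok)
  t7 'z' -> {3}, take 3 (1->3 ok)
  t8 'y' -> {0,2}, take 0 (3->0 ok)
  t9 'y' -> {0,2}, take 2 (0->2 ok)
  t10 'z' -> {3}, take 3 (2->3 ok)
  t11 'x' -> {1}, take 1 (3->1 ok)
  t12 'y' -> {0,2}, take 0 (1->0 ok)
  t13 'y' -> {0,2}, take 2 (0->2 ok)
  t14 'y' -> {0,2}, take 2 (2->2 ok)
  t15 'y' -> {0,2}, take 0 (2->0 ok)
  t16 'y' -> {0,2}, take 2 (0->2 ok)
  t17 'y' -> {0,2}, take 2 (2->2 ok)
  t18 'y' -> {0,2}, take 2 (2->2 ok)
  t19 'y' -> {0,2}, take 2 (2->2 ok)

0,1,0,2,2,3,1,3,0,2,3,1,0,2,2,0,2,2,2,2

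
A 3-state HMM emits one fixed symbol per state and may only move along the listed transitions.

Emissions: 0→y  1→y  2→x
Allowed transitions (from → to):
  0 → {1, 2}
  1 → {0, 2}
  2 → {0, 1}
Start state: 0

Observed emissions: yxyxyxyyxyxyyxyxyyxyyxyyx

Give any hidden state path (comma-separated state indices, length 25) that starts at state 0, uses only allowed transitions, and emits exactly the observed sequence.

  [0] y  {0,1}  => 0  start
  [1] x  {2}  => 2  0->2 ok
  [2] y  {0,1}  => 0  2->0 ok
  [3] x  {2}  => 2  0->2 ok
  [4] y  {0,1}  => 0  2->0 ok
  [5] x  {2}  => 2  0->2 ok
  [6] y  {0,1}  => 1  2->1 ok
  [7] y  {0,1}  => 0  1->0 ok
  [8] x  {2}  => 2  0->2 ok
  [9] y  {0,1}  => 0  2->0 ok
  [10] x  {2}  => 2  0->2 ok
  [11] y  {0,1}  => 1  2->1 ok
  [12] y  {0,1}  => 0  1->0 ok
  [13] x  {2}  => 2  0->2 ok
  [14] y  {0,1}  => 0  2->0 ok
  [15] x  {2}  => 2  0->2 ok
  [16] y  {0,1}  => 1  2->1 ok
  [17] y  {0,1}  => 0  1->0 ok
  [18] x  {2}  => 2  0->2 ok
  [19] y  {0,1}  => 1  2->1 ok
  [20] y  {0,1}  => 0  1->0 ok
  [21] x  {2}  => 2  0->2 ok
  [22] y  {0,1}  => 0  2->0 ok
  [23] y  {0,1}  => 1  0->1 ok
  [24] x  {2}  => 2  1->2 ok

0,2,0,2,0,2,1,0,2,0,2,1,0,2,0,2,1,0,2,1,0,2,0,1,2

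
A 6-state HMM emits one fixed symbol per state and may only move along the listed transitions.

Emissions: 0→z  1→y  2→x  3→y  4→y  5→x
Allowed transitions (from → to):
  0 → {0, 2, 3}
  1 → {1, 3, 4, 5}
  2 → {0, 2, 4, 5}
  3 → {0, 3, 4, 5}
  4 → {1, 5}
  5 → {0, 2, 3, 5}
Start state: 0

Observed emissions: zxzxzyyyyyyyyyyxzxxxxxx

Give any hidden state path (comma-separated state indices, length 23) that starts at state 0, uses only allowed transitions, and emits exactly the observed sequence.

  t0 'z' -> {0}, take 0 (start)
  t1 'x' -> {2,5}, take 2 (0->2 ok)
  t2 'z' -> {0}, take 0 (2->0 ok)
  t3 'x' -> {2,5}, take 2 (0->2 ok)
  t4 'z' -> {0}, take 0 (2->0 ok)
  t5 'y' -> {1,3,4}, take 3 (0->3 ok)
  t6 'y' -> {1,3,4}, take 3 (3->3 ok)
  t7 'y' -> {1,3,4}, take 3 (3->3 ok)
  t8 'y' -> {1,3,4}, take 3 (3->3 ok)
  t9 'y' -> {1,3,4}, take 3 (3->3 ok)
  t10 'y' -> {1,3,4}, take 4 (3->4 ok)
  t11 'y' -> {1,3,4}, take 1 (4->1 ok)
  t12 'y' -> {1,3,4}, take 4 (1->4 ok)
  t13 'y' -> {1,3,4}, take 1 (4->1 ok)
  t14 'y' -> {1,3,4}, take 1 (1->1 ok)
  t15 'x' -> {2,5}, take 5 (1->5 ok)
  t16 'z' -> {0}, take 0 (5->0 ok)
  t17 'x' -> {2,5}, take 2 (0->2 ok)
  t18 'x' -> {2,5}, take 2 (2->2 ok)
  t19 'x' -> {2,5}, take 2 (2->2 ok)
  t20 'x' -> {2,5}, take 5 (2->5 ok)
  t21 'x' -> {2,5}, take 5 (5->5 ok)
  t22 'x' -> {2,5}, take 2 (5->2 ok)

0,2,0,2,0,3,3,3,3,3,4,1,4,1,1,5,0,2,2,2,5,5,2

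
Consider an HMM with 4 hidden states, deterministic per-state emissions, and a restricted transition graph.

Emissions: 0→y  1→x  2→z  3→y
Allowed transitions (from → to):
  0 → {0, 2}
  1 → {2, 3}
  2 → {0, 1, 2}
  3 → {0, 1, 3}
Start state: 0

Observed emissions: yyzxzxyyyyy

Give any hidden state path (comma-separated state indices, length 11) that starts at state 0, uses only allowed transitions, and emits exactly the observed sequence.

  pos 0: y in {0,3}, choose 0; start
  pos 1: y in {0,3}, choose 0; 0->0 ok
  pos 2: z in {2}, choose 2; 0->2 ok
  pos 3: x in {1}, choose 1; 2->1 ok
  pos 4: z in {2}, choose 2; 1->2 ok
  pos 5: x in {1}, choose 1; 2->1 ok
  pos 6: y in {0,3}, choose 3; 1->3 ok
  pos 7: y in {0,3}, choose 3; 3->3 ok
  pos 8: y in {0,3}, choose 3; 3->3 ok
  pos 9: y in {0,3}, choose 3; 3->3 ok
  pos 10: y in {0,3}, choose 3; 3->3 ok

0,0,2,1,2,1,3,3,3,3,3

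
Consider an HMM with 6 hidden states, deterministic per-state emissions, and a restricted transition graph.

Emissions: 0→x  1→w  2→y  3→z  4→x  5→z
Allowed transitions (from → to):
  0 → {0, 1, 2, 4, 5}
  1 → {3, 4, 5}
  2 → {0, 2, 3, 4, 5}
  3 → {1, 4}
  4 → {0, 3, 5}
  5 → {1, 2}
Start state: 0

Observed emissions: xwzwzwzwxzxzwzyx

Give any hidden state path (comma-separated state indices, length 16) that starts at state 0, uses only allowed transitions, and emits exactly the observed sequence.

  0: obs=x cand={0,4} pick 0 [start]
  1: obs=w cand={1} pick 1 [0->1 ok]
  2: obs=z cand={3,5} pick 5 [1->5 ok]
  3: obs=w cand={1} pick 1 [5->1 ok]
  4: obs=z cand={3,5} pick 3 [1->3 ok]
  5: obs=w cand={1} pick 1 [3->1 ok]
  6: obs=z cand={3,5} pick 3 [1->3 ok]
  7: obs=w cand={1} pick 1 [3->1 ok]
  8: obs=x cand={0,4} pick 4 [1->4 ok]
  9: obs=z cand={3,5} pick 3 [4->3 ok]
  10: obs=x cand={0,4} pick 4 [3->4 ok]
  11: obs=z cand={3,5} pick 5 [4->5 ok]
  12: obs=w cand={1} pick 1 [5->1 ok]
  13: obs=z cand={3,5} pick 5 [1->5 ok]
  14: obs=y cand={2} pick 2 [5->2 ok]
  15: obs=x cand={0,4} pick 4 [2->4 ok]

0,1,5,1,3,1,3,1,4,3,4,5,1,5,2,4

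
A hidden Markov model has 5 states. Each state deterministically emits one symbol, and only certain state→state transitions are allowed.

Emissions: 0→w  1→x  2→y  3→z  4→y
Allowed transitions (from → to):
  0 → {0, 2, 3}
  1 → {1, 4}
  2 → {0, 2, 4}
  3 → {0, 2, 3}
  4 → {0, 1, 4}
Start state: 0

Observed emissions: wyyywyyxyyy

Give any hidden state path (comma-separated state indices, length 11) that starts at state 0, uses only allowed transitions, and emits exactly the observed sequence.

  [0] w  {0}  => 0  start
  [1] y  {2,4}  => 2  0->2 ok
  [2] y  {2,4}  => 2  2->2 ok
  [3] y  {2,4}  => 2  2->2 ok
  [4] w  {0}  => 0  2->0 ok
  [5] y  {2,4}  => 2  0->2 ok
  [6] y  {2,4}  => 4  2->4 ok
  [7] x  {1}  => 1  4->1 ok
  [8] y  {2,4}  => 4  1->4 ok
  [9] y  {2,4}  => 4  4->4 ok
  [10] y  {2,4}  => 4  4->4 ok

0,2,2,2,0,2,4,1,4,4,4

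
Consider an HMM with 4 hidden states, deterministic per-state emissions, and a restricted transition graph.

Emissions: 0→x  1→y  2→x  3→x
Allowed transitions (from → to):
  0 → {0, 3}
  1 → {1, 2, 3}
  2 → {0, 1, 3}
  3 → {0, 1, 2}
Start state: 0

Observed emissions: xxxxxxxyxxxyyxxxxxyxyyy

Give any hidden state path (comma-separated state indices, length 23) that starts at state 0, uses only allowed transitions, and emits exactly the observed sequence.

  t0 'x' -> {0,2,3}, take 0 (start)
  t1 'x' -> {0,2,3}, take 0 (0->0 ok)
  t2 'x' -> {0,2,3}, take 0 (0->0 ok)
  t3 'x' -> {0,2,3}, take 0 (0->0 ok)
  t4 'x' -> {0,2,3}, take 0 (0->0 ok)
  t5 'x' -> {0,2,3}, take 3 (0->3 ok)
  t6 'x' -> {0,2,3}, take 2 (3->2 ok)
  t7 'y' -> {1}, take 1 (2->1 ok)
  t8 'x' -> {0,2,3}, take 3 (1->3 ok)
  t9 'x' -> {0,2,3}, take 0 (3->0 ok)
  t10 'x' -> {0,2,3}, take 3 (0->3 ok)
  t11 'y' -> {1}, take 1 (3->1 ok)
  t12 'y' -> {1}, take 1 (1->1 ok)
  t13 'x' -> {0,2,3}, take 3 (1->3 ok)
  t14 'x' -> {0,2,3}, take 0 (3->0 ok)
  t15 'x' -> {0,2,3}, take 0 (0->0 ok)
  t16 'x' -> {0,2,3}, take 0 (0->0 ok)
  t17 'x' -> {0,2,3}, take 3 (0->3 ok)
  t18 'y' -> {1}, take 1 (3->1 ok)
  t19 'x' -> {0,2,3}, take 2 (1->2 ok)
  t20 'y' -> {1}, take 1 (2->1 ok)
  t21 'y' -> {1}, take 1 (1->1 ok)
  t22 'y' -> {1}, take 1 (1->1 ok)

0,0,0,0,0,3,2,1,3,0,3,1,1,3,0,0,0,3,1,2,1,1,1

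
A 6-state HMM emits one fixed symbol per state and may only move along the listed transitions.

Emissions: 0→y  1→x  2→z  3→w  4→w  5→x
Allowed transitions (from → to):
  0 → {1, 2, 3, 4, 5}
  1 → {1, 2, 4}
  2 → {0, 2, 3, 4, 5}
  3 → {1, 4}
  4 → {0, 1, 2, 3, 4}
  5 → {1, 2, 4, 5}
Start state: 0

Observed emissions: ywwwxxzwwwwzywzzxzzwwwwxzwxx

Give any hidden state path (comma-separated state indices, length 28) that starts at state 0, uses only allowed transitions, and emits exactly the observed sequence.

0,3,4,3,1,1,2,3,4,3,4,2,0,4,2,2,5,2,2,3,4,4,3,1,2,3,1,1

  0: obs=y cand={0} pick 0 [start]
  1: obs=w cand={3,4} pick 3 [0->3 ok]
  2: obs=w cand={3,4} pick 4 [3->4 ok]
  3: obs=w cand={3,4} pick 3 [4->3 ok]
  4: obs=x cand={1,5} pick 1 [3->1 ok]
  5: obs=x cand={1,5} pick 1 [1->1 ok]
  6: obs=z cand={2} pick 2 [1->2 ok]
  7: obs=w cand={3,4} pick 3 [2->3 ok]
  8: obs=w cand={3,4} pick 4 [3->4 ok]
  9: obs=w cand={3,4} pick 3 [4->3 ok]
  10: obs=w cand={3,4} pick 4 [3->4 ok]
  11: obs=z cand={2} pick 2 [4->2 ok]
  12: obs=y cand={0} pick 0 [2->0 ok]
  13: obs=w cand={3,4} pick 4 [0->4 ok]
  14: obs=z cand={2} pick 2 [4->2 ok]
  15: obs=z cand={2} pick 2 [2->2 ok]
  16: obs=x cand={1,5} pick 5 [2->5 ok]
  17: obs=z cand={2} pick 2 [5->2 ok]
  18: obs=z cand={2} pick 2 [2->2 ok]
  19: obs=w cand={3,4} pick 3 [2->3 ok]
  20: obs=w cand={3,4} pick 4 [3->4 ok]
  21: obs=w cand={3,4} pick 4 [4->4 ok]
  22: obs=w cand={3,4} pick 3 [4->3 ok]
  23: obs=x cand={1,5} pick 1 [3->1 ok]
  24: obs=z cand={2} pick 2 [1->2 ok]
  25: obs=w cand={3,4} pick 3 [2->3 ok]
  26: obs=x cand={1,5} pick 1 [3->1 ok]
  27: obs=x cand={1,5} pick 1 [1->1 ok]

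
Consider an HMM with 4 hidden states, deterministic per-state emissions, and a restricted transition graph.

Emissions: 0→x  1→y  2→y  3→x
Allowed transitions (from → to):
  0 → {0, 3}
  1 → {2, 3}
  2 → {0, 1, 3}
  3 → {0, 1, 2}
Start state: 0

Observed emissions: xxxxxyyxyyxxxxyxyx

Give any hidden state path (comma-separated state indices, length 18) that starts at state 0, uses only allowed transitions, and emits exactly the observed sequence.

  t0 'x' -> {0,3}, take 0 (start)
  t1 'x' -> {0,3}, take 3 (0->3 ok)
  t2 'x' -> {0,3}, take 0 (3->0 ok)
  t3 'x' -> {0,3}, take 0 (0->0 ok)
  t4 'x' -> {0,3}, take 3 (0->3 ok)
  t5 'y' -> {1,2}, take 1 (3->1 ok)
  t6 'y' -> {1,2}, take 2 (1->2 ok)
  t7 'x' -> {0,3}, take 3 (2->3 ok)
  t8 'y' -> {1,2}, take 2 (3->2 ok)
  t9 'y' -> {1,2}, take 1 (2->1 ok)
  t10 'x' -> {0,3}, take 3 (1->3 ok)
  t11 'x' -> {0,3}, take 0 (3->0 ok)
  t12 'x' -> {0,3}, take 0 (0->0 ok)
  t13 'x' -> {0,3}, take 3 (0->3 ok)
  t14 'y' -> {1,2}, take 1 (3->1 ok)
  t15 'x' -> {0,3}, take 3 (1->3 ok)
  t16 'y' -> {1,2}, take 1 (3->1 ok)
  t17 'x' -> {0,3}, take 3 (1->3 ok)

0,3,0,0,3,1,2,3,2,1,3,0,0,3,1,3,1,3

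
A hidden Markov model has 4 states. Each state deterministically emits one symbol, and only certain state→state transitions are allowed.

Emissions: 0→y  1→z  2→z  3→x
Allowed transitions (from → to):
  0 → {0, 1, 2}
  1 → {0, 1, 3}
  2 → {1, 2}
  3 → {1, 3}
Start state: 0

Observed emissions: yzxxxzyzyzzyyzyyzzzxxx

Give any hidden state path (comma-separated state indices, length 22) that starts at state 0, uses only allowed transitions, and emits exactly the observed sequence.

  0: obs=y cand={0} pick 0 [start]
  1: obs=z cand={1,2} pick 1 [0->1 ok]
  2: obs=x cand={3} pick 3 [1->3 ok]
  3: obs=x cand={3} pick 3 [3->3 ok]
  4: obs=x cand={3} pick 3 [3->3 ok]
  5: obs=z cand={1,2} pick 1 [3->1 ok]
  6: obs=y cand={0} pick 0 [1->0 ok]
  7: obs=z cand={1,2} pick 1 [0->1 ok]
  8: obs=y cand={0} pick 0 [1->0 ok]
  9: obs=z cand={1,2} pick 2 [0->2 ok]
  10: obs=z cand={1,2} pick 1 [2->1 ok]
  11: obs=y cand={0} pick 0 [1->0 ok]
  12: obs=y cand={0} pick 0 [0->0 ok]
  13: obs=z cand={1,2} pick 1 [0->1 ok]
  14: obs=y cand={0} pick 0 [1->0 ok]
  15: obs=y cand={0} pick 0 [0->0 ok]
  16: obs=z cand={1,2} pick 2 [0->2 ok]
  17: obs=z cand={1,2} pick 2 [2->2 ok]
  18: obs=z cand={1,2} pick 1 [2->1 ok]
  19: obs=x cand={3} pick 3 [1->3 ok]
  20: obs=x cand={3} pick 3 [3->3 ok]
  21: obs=x cand={3} pick 3 [3->3 ok]

0,1,3,3,3,1,0,1,0,2,1,0,0,1,0,0,2,2,1,3,3,3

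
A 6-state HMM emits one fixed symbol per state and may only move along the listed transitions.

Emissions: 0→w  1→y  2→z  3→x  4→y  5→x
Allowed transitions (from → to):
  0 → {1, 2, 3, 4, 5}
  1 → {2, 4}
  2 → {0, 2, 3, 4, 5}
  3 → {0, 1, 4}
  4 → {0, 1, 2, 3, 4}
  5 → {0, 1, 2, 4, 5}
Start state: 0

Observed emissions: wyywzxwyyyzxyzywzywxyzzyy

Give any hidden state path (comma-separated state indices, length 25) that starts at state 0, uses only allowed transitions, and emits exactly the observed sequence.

0,1,4,0,2,3,0,4,4,1,2,3,1,2,4,0,2,4,0,5,1,2,2,4,1

  t0 'w' -> {0}, take 0 (start)
  t1 'y' -> {1,4}, take 1 (0->1 ok)
  t2 'y' -> {1,4}, take 4 (1->4 ok)
  t3 'w' -> {0}, take 0 (4->0 ok)
  t4 'z' -> {2}, take 2 (0->2 ok)
  t5 'x' -> {3,5}, take 3 (2->3 ok)
  t6 'w' -> {0}, take 0 (3->0 ok)
  t7 'y' -> {1,4}, take 4 (0->4 ok)
  t8 'y' -> {1,4}, take 4 (4->4 ok)
  t9 'y' -> {1,4}, take 1 (4->1 ok)
  t10 'z' -> {2}, take 2 (1->2 ok)
  t11 'x' -> {3,5}, take 3 (2->3 ok)
  t12 'y' -> {1,4}, take 1 (3->1 ok)
  t13 'z' -> {2}, take 2 (1->2 ok)
  t14 'y' -> {1,4}, take 4 (2->4 ok)
  t15 'w' -> {0}, take 0 (4->0 ok)
  t16 'z' -> {2}, take 2 (0->2 ok)
  t17 'y' -> {1,4}, take 4 (2->4 ok)
  t18 'w' -> {0}, take 0 (4->0 ok)
  t19 'x' -> {3,5}, take 5 (0->5 ok)
  t20 'y' -> {1,4}, take 1 (5->1 ok)
  t21 'z' -> {2}, take 2 (1->2 ok)
  t22 'z' -> {2}, take 2 (2->2 ok)
  t23 'y' -> {1,4}, take 4 (2->4 ok)
  t24 'y' -> {1,4}, take 1 (4->1 ok)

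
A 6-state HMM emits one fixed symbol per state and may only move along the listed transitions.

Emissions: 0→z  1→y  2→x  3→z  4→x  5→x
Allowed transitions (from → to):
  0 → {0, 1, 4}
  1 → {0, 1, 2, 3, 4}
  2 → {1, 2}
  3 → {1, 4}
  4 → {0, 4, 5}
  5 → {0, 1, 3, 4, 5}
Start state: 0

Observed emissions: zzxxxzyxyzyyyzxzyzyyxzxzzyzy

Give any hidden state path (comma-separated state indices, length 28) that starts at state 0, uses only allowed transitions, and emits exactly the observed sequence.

0,0,4,4,5,0,1,2,1,3,1,1,1,3,4,0,1,3,1,1,4,0,4,0,0,1,3,1

  t0 'z' -> {0,3}, take 0 (start)
  t1 'z' -> {0,3}, take 0 (0->0 ok)
  t2 'x' -> {2,4,5}, take 4 (0->4 ok)
  t3 'x' -> {2,4,5}, take 4 (4->4 ok)
  t4 'x' -> {2,4,5}, take 5 (4->5 ok)
  t5 'z' -> {0,3}, take 0 (5->0 ok)
  t6 'y' -> {1}, take 1 (0->1 ok)
  t7 'x' -> {2,4,5}, take 2 (1->2 ok)
  t8 'y' -> {1}, take 1 (2->1 ok)
  t9 'z' -> {0,3}, take 3 (1->3 ok)
  t10 'y' -> {1}, take 1 (3->1 ok)
  t11 'y' -> {1}, take 1 (1->1 ok)
  t12 'y' -> {1}, take 1 (1->1 ok)
  t13 'z' -> {0,3}, take 3 (1->3 ok)
  t14 'x' -> {2,4,5}, take 4 (3->4 ok)
  t15 'z' -> {0,3}, take 0 (4->0 ok)
  t16 'y' -> {1}, take 1 (0->1 ok)
  t17 'z' -> {0,3}, take 3 (1->3 ok)
  t18 'y' -> {1}, take 1 (3->1 ok)
  t19 'y' -> {1}, take 1 (1->1 ok)
  t20 'x' -> {2,4,5}, take 4 (1->4 ok)
  t21 'z' -> {0,3}, take 0 (4->0 ok)
  t22 'x' -> {2,4,5}, take 4 (0->4 ok)
  t23 'z' -> {0,3}, take 0 (4->0 ok)
  t24 'z' -> {0,3}, take 0 (0->0 ok)
  t25 'y' -> {1}, take 1 (0->1 ok)
  t26 'z' -> {0,3}, take 3 (1->3 ok)
  t27 'y' -> {1}, take 1 (3->1 ok)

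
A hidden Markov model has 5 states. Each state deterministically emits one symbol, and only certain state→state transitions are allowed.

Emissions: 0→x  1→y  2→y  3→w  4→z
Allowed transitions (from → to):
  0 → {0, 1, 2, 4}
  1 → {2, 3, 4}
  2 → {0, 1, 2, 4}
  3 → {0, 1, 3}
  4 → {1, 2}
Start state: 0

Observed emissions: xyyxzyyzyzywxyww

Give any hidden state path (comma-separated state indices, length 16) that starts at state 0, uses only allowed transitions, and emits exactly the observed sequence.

0,2,2,0,4,1,2,4,2,4,1,3,0,1,3,3

  [0] x  {0}  => 0  start
  [1] y  {1,2}  => 2  0->2 ok
  [2] y  {1,2}  => 2  2->2 ok
  [3] x  {0}  => 0  2->0 ok
  [4] z  {4}  => 4  0->4 ok
  [5] y  {1,2}  => 1  4->1 ok
  [6] y  {1,2}  => 2  1->2 ok
  [7] z  {4}  => 4  2->4 ok
  [8] y  {1,2}  => 2  4->2 ok
  [9] z  {4}  => 4  2->4 ok
  [10] y  {1,2}  => 1  4->1 ok
  [11] w  {3}  => 3  1->3 ok
  [12] x  {0}  => 0  3->0 ok
  [13] y  {1,2}  => 1  0->1 ok
  [14] w  {3}  => 3  1->3 ok
  [15] w  {3}  => 3  3->3 ok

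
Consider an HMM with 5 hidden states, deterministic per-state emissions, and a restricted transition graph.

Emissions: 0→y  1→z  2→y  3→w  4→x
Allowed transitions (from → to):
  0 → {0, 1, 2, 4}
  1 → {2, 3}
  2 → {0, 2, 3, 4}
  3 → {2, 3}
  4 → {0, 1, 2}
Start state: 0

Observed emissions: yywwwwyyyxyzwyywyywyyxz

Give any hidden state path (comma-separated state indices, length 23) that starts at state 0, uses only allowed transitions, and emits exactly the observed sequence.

  0: obs=y cand={0,2} pick 0 [start]
  1: obs=y cand={0,2} pick 2 [0->2 ok]
  2: obs=w cand={3} pick 3 [2->3 ok]
  3: obs=w cand={3} pick 3 [3->3 ok]
  4: obs=w cand={3} pick 3 [3->3 ok]
  5: obs=w cand={3} pick 3 [3->3 ok]
  6: obs=y cand={0,2} pick 2 [3->2 ok]
  7: obs=y cand={0,2} pick 0 [2->0 ok]
  8: obs=y cand={0,2} pick 0 [0->0 ok]
  9: obs=x cand={4} pick 4 [0->4 ok]
  10: obs=y cand={0,2} pick 0 [4->0 ok]
  11: obs=z cand={1} pick 1 [0->1 ok]
  12: obs=w cand={3} pick 3 [1->3 ok]
  13: obs=y cand={0,2} pick 2 [3->2 ok]
  14: obs=y cand={0,2} pick 2 [2->2 ok]
  15: obs=w cand={3} pick 3 [2->3 ok]
  16: obs=y cand={0,2} pick 2 [3->2 ok]
  17: obs=y cand={0,2} pick 2 [2->2 ok]
  18: obs=w cand={3} pick 3 [2->3 ok]
  19: obs=y cand={0,2} pick 2 [3->2 ok]
  20: obs=y cand={0,2} pick 2 [2->2 ok]
  21: obs=x cand={4} pick 4 [2->4 ok]
  22: obs=z cand={1} pick 1 [4->1 ok]

0,2,3,3,3,3,2,0,0,4,0,1,3,2,2,3,2,2,3,2,2,4,1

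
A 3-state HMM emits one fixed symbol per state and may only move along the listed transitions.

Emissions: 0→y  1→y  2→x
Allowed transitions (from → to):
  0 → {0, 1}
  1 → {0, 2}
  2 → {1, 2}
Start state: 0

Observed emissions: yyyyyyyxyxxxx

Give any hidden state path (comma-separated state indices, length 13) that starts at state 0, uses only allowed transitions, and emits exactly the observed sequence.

  t0 'y' -> {0,1}, take 0 (start)
  t1 'y' -> {0,1}, take 0 (0->0 ok)
  t2 'y' -> {0,1}, take 0 (0->0 ok)
  t3 'y' -> {0,1}, take 0 (0->0 ok)
  t4 'y' -> {0,1}, take 1 (0->1 ok)
  t5 'y' -> {0,1}, take 0 (1->0 ok)
  t6 'y' -> {0,1}, take 1 (0->1 ok)
  t7 'x' -> {2}, take 2 (1->2 ok)
  t8 'y' -> {0,1}, take 1 (2->1 ok)
  t9 'x' -> {2}, take 2 (1->2 ok)
  t10 'x' -> {2}, take 2 (2->2 ok)
  t11 'x' -> {2}, take 2 (2->2 ok)
  t12 'x' -> {2}, take 2 (2->2 ok)

0,0,0,0,1,0,1,2,1,2,2,2,2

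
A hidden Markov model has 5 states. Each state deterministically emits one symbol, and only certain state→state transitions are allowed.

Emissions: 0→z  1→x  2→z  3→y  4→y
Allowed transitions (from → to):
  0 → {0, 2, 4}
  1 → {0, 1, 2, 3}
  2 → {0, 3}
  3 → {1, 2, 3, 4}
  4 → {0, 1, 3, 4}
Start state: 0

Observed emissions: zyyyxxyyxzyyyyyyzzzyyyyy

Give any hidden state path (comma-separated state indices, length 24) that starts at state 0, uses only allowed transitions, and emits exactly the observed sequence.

  pos 0: z in {0,2}, choose 0; start
  pos 1: y in {3,4}, choose 4; 0->4 ok
  pos 2: y in {3,4}, choose 4; 4->4 ok
  pos 3: y in {3,4}, choose 4; 4->4 ok
  pos 4: x in {1}, choose 1; 4->1 ok
  pos 5: x in {1}, choose 1; 1->1 ok
  pos 6: y in {3,4}, choose 3; 1->3 ok
  pos 7: y in {3,4}, choose 4; 3->4 ok
  pos 8: x in {1}, choose 1; 4->1 ok
  pos 9: z in {0,2}, choose 0; 1->0 ok
  pos 10: y in {3,4}, choose 4; 0->4 ok
  pos 11: y in {3,4}, choose 4; 4->4 ok
  pos 12: y in {3,4}, choose 3; 4->3 ok
  pos 13: y in {3,4}, choose 4; 3->4 ok
  pos 14: y in {3,4}, choose 3; 4->3 ok
  pos 15: y in {3,4}, choose 4; 3->4 ok
  pos 16: z in {0,2}, choose 0; 4->0 ok
  pos 17: z in {0,2}, choose 0; 0->0 ok
  pos 18: z in {0,2}, choose 2; 0->2 ok
  pos 19: y in {3,4}, choose 3; 2->3 ok
  pos 20: y in {3,4}, choose 3; 3->3 ok
  pos 21: y in {3,4}, choose 3; 3->3 ok
  pos 22: y in {3,4}, choose 4; 3->4 ok
  pos 23: y in {3,4}, choose 3; 4->3 ok

0,4,4,4,1,1,3,4,1,0,4,4,3,4,3,4,0,0,2,3,3,3,4,3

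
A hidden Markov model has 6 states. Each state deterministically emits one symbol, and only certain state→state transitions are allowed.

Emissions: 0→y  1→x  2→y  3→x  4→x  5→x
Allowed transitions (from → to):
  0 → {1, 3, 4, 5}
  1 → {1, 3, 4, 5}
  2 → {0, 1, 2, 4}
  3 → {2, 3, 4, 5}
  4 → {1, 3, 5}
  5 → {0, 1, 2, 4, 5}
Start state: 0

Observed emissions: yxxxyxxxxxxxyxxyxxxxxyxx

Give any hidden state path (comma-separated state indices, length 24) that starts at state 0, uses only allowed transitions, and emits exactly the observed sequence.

  pos 0: y in {0,2}, choose 0; start
  pos 1: x in {1,3,4,5}, choose 3; 0->3 ok
  pos 2: x in {1,3,4,5}, choose 4; 3->4 ok
  pos 3: x in {1,3,4,5}, choose 5; 4->5 ok
  pos 4: y in {0,2}, choose 2; 5->2 ok
  pos 5: x in {1,3,4,5}, choose 1; 2->1 ok
  pos 6: x in {1,3,4,5}, choose 4; 1->4 ok
  pos 7: x in {1,3,4,5}, choose 3; 4->3 ok
  pos 8: x in {1,3,4,5}, choose 5; 3->5 ok
  pos 9: x in {1,3,4,5}, choose 1; 5->1 ok
  pos 10: x in {1,3,4,5}, choose 5; 1->5 ok
  pos 11: x in {1,3,4,5}, choose 5; 5->5 ok
  pos 12: y in {0,2}, choose 0; 5->0 ok
  pos 13: x in {1,3,4,5}, choose 5; 0->5 ok
  pos 14: x in {1,3,4,5}, choose 5; 5->5 ok
  pos 15: y in {0,2}, choose 0; 5->0 ok
  pos 16: x in {1,3,4,5}, choose 3; 0->3 ok
  pos 17: x in {1,3,4,5}, choose 3; 3->3 ok
  pos 18: x in {1,3,4,5}, choose 5; 3->5 ok
  pos 19: x in {1,3,4,5}, choose 1; 5->1 ok
  pos 20: x in {1,3,4,5}, choose 3; 1->3 ok
  pos 21: y in {0,2}, choose 2; 3->2 ok
  pos 22: x in {1,3,4,5}, choose 4; 2->4 ok
  pos 23: x in {1,3,4,5}, choose 5; 4->5 ok

0,3,4,5,2,1,4,3,5,1,5,5,0,5,5,0,3,3,5,1,3,2,4,5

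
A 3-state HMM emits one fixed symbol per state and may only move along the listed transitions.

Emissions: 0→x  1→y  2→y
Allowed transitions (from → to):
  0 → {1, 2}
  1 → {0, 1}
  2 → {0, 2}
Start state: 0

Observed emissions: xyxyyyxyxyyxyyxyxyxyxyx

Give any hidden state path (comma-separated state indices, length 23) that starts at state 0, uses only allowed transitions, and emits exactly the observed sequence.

  pos 0: x in {0}, choose 0; start
  pos 1: y in {1,2}, choose 2; 0->2 ok
  pos 2: x in {0}, choose 0; 2->0 ok
  pos 3: y in {1,2}, choose 1; 0->1 ok
  pos 4: y in {1,2}, choose 1; 1->1 ok
  pos 5: y in {1,2}, choose 1; 1->1 ok
  pos 6: x in {0}, choose 0; 1->0 ok
  pos 7: y in {1,2}, choose 2; 0->2 ok
  pos 8: x in {0}, choose 0; 2->0 ok
  pos 9: y in {1,2}, choose 2; 0->2 ok
  pos 10: y in {1,2}, choose 2; 2->2 ok
  pos 11: x in {0}, choose 0; 2->0 ok
  pos 12: y in {1,2}, choose 2; 0->2 ok
  pos 13: y in {1,2}, choose 2; 2->2 ok
  pos 14: x in {0}, choose 0; 2->0 ok
  pos 15: y in {1,2}, choose 1; 0->1 ok
  pos 16: x in {0}, choose 0; 1->0 ok
  pos 17: y in {1,2}, choose 1; 0->1 ok
  pos 18: x in {0}, choose 0; 1->0 ok
  pos 19: y in {1,2}, choose 2; 0->2 ok
  pos 20: x in {0}, choose 0; 2->0 ok
  pos 21: y in {1,2}, choose 1; 0->1 ok
  pos 22: x in {0}, choose 0; 1->0 ok

0,2,0,1,1,1,0,2,0,2,2,0,2,2,0,1,0,1,0,2,0,1,0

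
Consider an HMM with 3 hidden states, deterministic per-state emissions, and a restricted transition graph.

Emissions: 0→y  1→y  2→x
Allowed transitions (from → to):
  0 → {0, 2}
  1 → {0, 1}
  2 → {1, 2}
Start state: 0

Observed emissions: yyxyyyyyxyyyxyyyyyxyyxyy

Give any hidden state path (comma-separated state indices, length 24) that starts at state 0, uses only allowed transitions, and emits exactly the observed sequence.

  0: obs=y cand={0,1} pick 0 [start]
  1: obs=y cand={0,1} pick 0 [0->0 ok]
  2: obs=x cand={2} pick 2 [0->2 ok]
  3: obs=y cand={0,1} pick 1 [2->1 ok]
  4: obs=y cand={0,1} pick 1 [1->1 ok]
  5: obs=y cand={0,1} pick 1 [1->1 ok]
  6: obs=y cand={0,1} pick 0 [1->0 ok]
  7: obs=y cand={0,1} pick 0 [0->0 ok]
  8: obs=x cand={2} pick 2 [0->2 ok]
  9: obs=y cand={0,1} pick 1 [2->1 ok]
  10: obs=y cand={0,1} pick 1 [1->1 ok]
  11: obs=y cand={0,1} pick 0 [1->0 ok]
  12: obs=x cand={2} pick 2 [0->2 ok]
  13: obs=y cand={0,1} pick 1 [2->1 ok]
  14: obs=y cand={0,1} pick 1 [1->1 ok]
  15: obs=y cand={0,1} pick 1 [1->1 ok]
  16: obs=y cand={0,1} pick 0 [1->0 ok]
  17: obs=y cand={0,1} pick 0 [0->0 ok]
  18: obs=x cand={2} pick 2 [0->2 ok]
  19: obs=y cand={0,1} pick 1 [2->1 ok]
  20: obs=y cand={0,1} pick 0 [1->0 ok]
  21: obs=x cand={2} pick 2 [0->2 ok]
  22: obs=y cand={0,1} pick 1 [2->1 ok]
  23: obs=y cand={0,1} pick 0 [1->0 ok]

0,0,2,1,1,1,0,0,2,1,1,0,2,1,1,1,0,0,2,1,0,2,1,0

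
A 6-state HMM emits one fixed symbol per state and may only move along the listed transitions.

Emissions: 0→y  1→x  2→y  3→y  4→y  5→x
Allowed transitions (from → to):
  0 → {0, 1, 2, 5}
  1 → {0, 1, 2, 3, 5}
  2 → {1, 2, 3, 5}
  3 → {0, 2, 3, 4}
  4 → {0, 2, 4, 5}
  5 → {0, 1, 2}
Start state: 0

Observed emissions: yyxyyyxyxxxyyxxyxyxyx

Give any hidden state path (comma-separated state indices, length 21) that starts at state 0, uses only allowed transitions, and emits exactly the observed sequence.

  pos 0: y in {0,2,3,4}, choose 0; start
  pos 1: y in {0,2,3,4}, choose 2; 0->2 ok
  pos 2: x in {1,5}, choose 1; 2->1 ok
  pos 3: y in {0,2,3,4}, choose 2; 1->2 ok
  pos 4: y in {0,2,3,4}, choose 3; 2->3 ok
  pos 5: y in {0,2,3,4}, choose 2; 3->2 ok
  pos 6: x in {1,5}, choose 5; 2->5 ok
  pos 7: y in {0,2,3,4}, choose 0; 5->0 ok
  pos 8: x in {1,5}, choose 1; 0->1 ok
  pos 9: x in {1,5}, choose 1; 1->1 ok
  pos 10: x in {1,5}, choose 1; 1->1 ok
  pos 11: y in {0,2,3,4}, choose 2; 1->2 ok
  pos 12: y in {0,2,3,4}, choose 2; 2->2 ok
  pos 13: x in {1,5}, choose 1; 2->1 ok
  pos 14: x in {1,5}, choose 1; 1->1 ok
  pos 15: y in {0,2,3,4}, choose 0; 1->0 ok
  pos 16: x in {1,5}, choose 1; 0->1 ok
  pos 17: y in {0,2,3,4}, choose 0; 1->0 ok
  pos 18: x in {1,5}, choose 1; 0->1 ok
  pos 19: y in {0,2,3,4}, choose 2; 1->2 ok
  pos 20: x in {1,5}, choose 1; 2->1 ok

0,2,1,2,3,2,5,0,1,1,1,2,2,1,1,0,1,0,1,2,1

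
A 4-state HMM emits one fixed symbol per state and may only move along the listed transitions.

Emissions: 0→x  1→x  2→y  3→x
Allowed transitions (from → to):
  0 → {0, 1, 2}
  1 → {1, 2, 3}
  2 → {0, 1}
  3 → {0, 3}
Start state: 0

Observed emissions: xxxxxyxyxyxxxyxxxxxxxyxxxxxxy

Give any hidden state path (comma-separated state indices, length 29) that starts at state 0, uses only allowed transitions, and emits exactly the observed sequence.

  [0] x  {0,1,3}  => 0  start
  [1] x  {0,1,3}  => 1  0->1 ok
  [2] x  {0,1,3}  => 3  1->3 ok
  [3] x  {0,1,3}  => 3  3->3 ok
  [4] x  {0,1,3}  => 0  3->0 ok
  [5] y  {2}  => 2  0->2 ok
  [6] x  {0,1,3}  => 1  2->1 ok
  [7] y  {2}  => 2  1->2 ok
  [8] x  {0,1,3}  => 1  2->1 ok
  [9] y  {2}  => 2  1->2 ok
  [10] x  {0,1,3}  => 1  2->1 ok
  [11] x  {0,1,3}  => 1  1->1 ok
  [12] x  {0,1,3}  => 1  1->1 ok
  [13] y  {2}  => 2  1->2 ok
  [14] x  {0,1,3}  => 1  2->1 ok
  [15] x  {0,1,3}  => 1  1->1 ok
  [16] x  {0,1,3}  => 1  1->1 ok
  [17] x  {0,1,3}  => 3  1->3 ok
  [18] x  {0,1,3}  => 3  3->3 ok
  [19] x  {0,1,3}  => 3  3->3 ok
  [20] x  {0,1,3}  => 0  3->0 ok
  [21] y  {2}  => 2  0->2 ok
  [22] x  {0,1,3}  => 1  2->1 ok
  [23] x  {0,1,3}  => 3  1->3 ok
  [24] x  {0,1,3}  => 3  3->3 ok
  [25] x  {0,1,3}  => 0  3->0 ok
  [26] x  {0,1,3}  => 0  0->0 ok
  [27] x  {0,1,3}  => 0  0->0 ok
  [28] y  {2}  => 2  0->2 ok

0,1,3,3,0,2,1,2,1,2,1,1,1,2,1,1,1,3,3,3,0,2,1,3,3,0,0,0,2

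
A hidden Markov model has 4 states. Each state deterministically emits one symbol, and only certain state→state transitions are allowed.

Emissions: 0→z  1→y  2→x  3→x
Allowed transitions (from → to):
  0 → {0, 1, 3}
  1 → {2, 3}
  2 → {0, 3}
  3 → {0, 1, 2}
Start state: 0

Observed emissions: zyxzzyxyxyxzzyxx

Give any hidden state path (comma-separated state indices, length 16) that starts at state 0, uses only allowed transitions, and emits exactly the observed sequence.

  pos 0: z in {0}, choose 0; start
  pos 1: y in {1}, choose 1; 0->1 ok
  pos 2: x in {2,3}, choose 2; 1->2 ok
  pos 3: z in {0}, choose 0; 2->0 ok
  pos 4: z in {0}, choose 0; 0->0 ok
  pos 5: y in {1}, choose 1; 0->1 ok
  pos 6: x in {2,3}, choose 3; 1->3 ok
  pos 7: y in {1}, choose 1; 3->1 ok
  pos 8: x in {2,3}, choose 3; 1->3 ok
  pos 9: y in {1}, choose 1; 3->1 ok
  pos 10: x in {2,3}, choose 2; 1->2 ok
  pos 11: z in {0}, choose 0; 2->0 ok
  pos 12: z in {0}, choose 0; 0->0 ok
  pos 13: y in {1}, choose 1; 0->1 ok
  pos 14: x in {2,3}, choose 3; 1->3 ok
  pos 15: x in {2,3}, choose 2; 3->2 ok

0,1,2,0,0,1,3,1,3,1,2,0,0,1,3,2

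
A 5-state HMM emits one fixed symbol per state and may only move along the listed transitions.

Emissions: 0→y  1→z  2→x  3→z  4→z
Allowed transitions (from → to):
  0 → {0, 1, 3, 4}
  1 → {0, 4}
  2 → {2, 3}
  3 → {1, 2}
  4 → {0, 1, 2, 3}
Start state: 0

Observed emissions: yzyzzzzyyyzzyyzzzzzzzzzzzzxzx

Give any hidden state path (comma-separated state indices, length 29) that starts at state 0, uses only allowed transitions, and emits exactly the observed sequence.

0,4,0,4,1,4,1,0,0,0,3,1,0,0,1,4,3,1,4,3,1,4,1,4,1,4,2,3,2

  [0] y  {0}  => 0  start
  [1] z  {1,3,4}  => 4  0->4 ok
  [2] y  {0}  => 0  4->0 ok
  [3] z  {1,3,4}  => 4  0->4 ok
  [4] z  {1,3,4}  => 1  4->1 ok
  [5] z  {1,3,4}  => 4  1->4 ok
  [6] z  {1,3,4}  => 1  4->1 ok
  [7] y  {0}  => 0  1->0 ok
  [8] y  {0}  => 0  0->0 ok
  [9] y  {0}  => 0  0->0 ok
  [10] z  {1,3,4}  => 3  0->3 ok
  [11] z  {1,3,4}  => 1  3->1 ok
  [12] y  {0}  => 0  1->0 ok
  [13] y  {0}  => 0  0->0 ok
  [14] z  {1,3,4}  => 1  0->1 ok
  [15] z  {1,3,4}  => 4  1->4 ok
  [16] z  {1,3,4}  => 3  4->3 ok
  [17] z  {1,3,4}  => 1  3->1 ok
  [18] z  {1,3,4}  => 4  1->4 ok
  [19] z  {1,3,4}  => 3  4->3 ok
  [20] z  {1,3,4}  => 1  3->1 ok
  [21] z  {1,3,4}  => 4  1->4 ok
  [22] z  {1,3,4}  => 1  4->1 ok
  [23] z  {1,3,4}  => 4  1->4 ok
  [24] z  {1,3,4}  => 1  4->1 ok
  [25] z  {1,3,4}  => 4  1->4 ok
  [26] x  {2}  => 2  4->2 ok
  [27] z  {1,3,4}  => 3  2->3 ok
  [28] x  {2}  => 2  3->2 ok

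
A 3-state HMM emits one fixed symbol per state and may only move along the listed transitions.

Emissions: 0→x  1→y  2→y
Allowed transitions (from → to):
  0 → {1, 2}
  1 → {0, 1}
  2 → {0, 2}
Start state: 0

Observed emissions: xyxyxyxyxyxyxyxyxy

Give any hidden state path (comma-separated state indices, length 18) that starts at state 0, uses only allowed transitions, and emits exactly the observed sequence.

0,1,0,2,0,1,0,1,0,1,0,1,0,1,0,2,0,2

  t0 'x' -> {0}, take 0 (start)
  t1 'y' -> {1,2}, take 1 (0->1 ok)
  t2 'x' -> {0}, take 0 (1->0 ok)
  t3 'y' -> {1,2}, take 2 (0->2 ok)
  t4 'x' -> {0}, take 0 (2->0 ok)
  t5 'y' -> {1,2}, take 1 (0->1 ok)
  t6 'x' -> {0}, take 0 (1->0 ok)
  t7 'y' -> {1,2}, take 1 (0->1 ok)
  t8 'x' -> {0}, take 0 (1->0 ok)
  t9 'y' -> {1,2}, take 1 (0->1 ok)
  t10 'x' -> {0}, take 0 (1->0 ok)
  t11 'y' -> {1,2}, take 1 (0->1 ok)
  t12 'x' -> {0}, take 0 (1->0 ok)
  t13 'y' -> {1,2}, take 1 (0->1 ok)
  t14 'x' -> {0}, take 0 (1->0 ok)
  t15 'y' -> {1,2}, take 2 (0->2 ok)
  t16 'x' -> {0}, take 0 (2->0 ok)
  t17 'y' -> {1,2}, take 2 (0->2 ok)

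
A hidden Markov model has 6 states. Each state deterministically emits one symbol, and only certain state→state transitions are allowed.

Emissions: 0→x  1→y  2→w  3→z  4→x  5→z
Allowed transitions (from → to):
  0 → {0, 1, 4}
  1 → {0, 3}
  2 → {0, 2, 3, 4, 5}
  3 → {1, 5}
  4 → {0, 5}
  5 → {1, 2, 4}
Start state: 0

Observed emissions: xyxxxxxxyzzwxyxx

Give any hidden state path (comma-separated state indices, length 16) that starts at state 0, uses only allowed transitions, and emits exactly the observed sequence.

0,1,0,0,0,0,4,0,1,3,5,2,0,1,0,4

  [0] x  {0,4}  => 0  start
  [1] y  {1}  => 1  0->1 ok
  [2] x  {0,4}  => 0  1->0 ok
  [3] x  {0,4}  => 0  0->0 ok
  [4] x  {0,4}  => 0  0->0 ok
  [5] x  {0,4}  => 0  0->0 ok
  [6] x  {0,4}  => 4  0->4 ok
  [7] x  {0,4}  => 0  4->0 ok
  [8] y  {1}  => 1  0->1 ok
  [9] z  {3,5}  => 3  1->3 ok
  [10] z  {3,5}  => 5  3->5 ok
  [11] w  {2}  => 2  5->2 ok
  [12] x  {0,4}  => 0  2->0 ok
  [13] y  {1}  => 1  0->1 ok
  [14] x  {0,4}  => 0  1->0 ok
  [15] x  {0,4}  => 4  0->4 ok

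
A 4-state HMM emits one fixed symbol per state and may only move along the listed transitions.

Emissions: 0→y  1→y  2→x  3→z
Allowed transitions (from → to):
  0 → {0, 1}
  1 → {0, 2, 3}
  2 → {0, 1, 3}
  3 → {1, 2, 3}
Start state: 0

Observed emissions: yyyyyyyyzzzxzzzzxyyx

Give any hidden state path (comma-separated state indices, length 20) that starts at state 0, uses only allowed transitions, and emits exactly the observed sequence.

  pos 0: y in {0,1}, choose 0; start
  pos 1: y in {0,1}, choose 0; 0->0 ok
  pos 2: y in {0,1}, choose 0; 0->0 ok
  pos 3: y in {0,1}, choose 1; 0->1 ok
  pos 4: y in {0,1}, choose 0; 1->0 ok
  pos 5: y in {0,1}, choose 1; 0->1 ok
  pos 6: y in {0,1}, choose 0; 1->0 ok
  pos 7: y in {0,1}, choose 1; 0->1 ok
  pos 8: z in {3}, choose 3; 1->3 ok
  pos 9: z in {3}, choose 3; 3->3 ok
  pos 10: z in {3}, choose 3; 3->3 ok
  pos 11: x in {2}, choose 2; 3->2 ok
  pos 12: z in {3}, choose 3; 2->3 ok
  pos 13: z in {3}, choose 3; 3->3 ok
  pos 14: z in {3}, choose 3; 3->3 ok
  pos 15: z in {3}, choose 3; 3->3 ok
  pos 16: x in {2}, choose 2; 3->2 ok
  pos 17: y in {0,1}, choose 0; 2->0 ok
  pos 18: y in {0,1}, choose 1; 0->1 ok
  pos 19: x in {2}, choose 2; 1->2 ok

0,0,0,1,0,1,0,1,3,3,3,2,3,3,3,3,2,0,1,2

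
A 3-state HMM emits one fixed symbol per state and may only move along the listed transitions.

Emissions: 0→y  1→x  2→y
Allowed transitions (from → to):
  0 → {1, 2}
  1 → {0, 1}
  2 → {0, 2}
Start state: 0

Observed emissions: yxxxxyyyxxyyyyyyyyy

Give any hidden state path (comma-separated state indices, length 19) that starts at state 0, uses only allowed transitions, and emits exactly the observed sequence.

  pos 0: y in {0,2}, choose 0; start
  pos 1: x in {1}, choose 1; 0->1 ok
  pos 2: x in {1}, choose 1; 1->1 ok
  pos 3: x in {1}, choose 1; 1->1 ok
  pos 4: x in {1}, choose 1; 1->1 ok
  pos 5: y in {0,2}, choose 0; 1->0 ok
  pos 6: y in {0,2}, choose 2; 0->2 ok
  pos 7: y in {0,2}, choose 0; 2->0 ok
  pos 8: x in {1}, choose 1; 0->1 ok
  pos 9: x in {1}, choose 1; 1->1 ok
  pos 10: y in {0,2}, choose 0; 1->0 ok
  pos 11: y in {0,2}, choose 2; 0->2 ok
  pos 12: y in {0,2}, choose 0; 2->0 ok
  pos 13: y in {0,2}, choose 2; 0->2 ok
  pos 14: y in {0,2}, choose 2; 2->2 ok
  pos 15: y in {0,2}, choose 2; 2->2 ok
  pos 16: y in {0,2}, choose 2; 2->2 ok
  pos 17: y in {0,2}, choose 2; 2->2 ok
  pos 18: y in {0,2}, choose 2; 2->2 ok

0,1,1,1,1,0,2,0,1,1,0,2,0,2,2,2,2,2,2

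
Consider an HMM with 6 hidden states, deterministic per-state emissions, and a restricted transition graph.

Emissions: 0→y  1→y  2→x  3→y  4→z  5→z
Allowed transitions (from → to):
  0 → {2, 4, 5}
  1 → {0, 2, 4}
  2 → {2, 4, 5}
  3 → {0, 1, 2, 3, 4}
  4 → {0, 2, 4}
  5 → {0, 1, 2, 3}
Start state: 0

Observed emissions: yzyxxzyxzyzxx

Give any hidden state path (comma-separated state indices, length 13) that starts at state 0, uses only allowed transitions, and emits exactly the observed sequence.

0,4,0,2,2,4,0,2,5,3,4,2,2

  [0] y  {0,1,3}  => 0  start
  [1] z  {4,5}  => 4  0->4 ok
  [2] y  {0,1,3}  => 0  4->0 ok
  [3] x  {2}  => 2  0->2 ok
  [4] x  {2}  => 2  2->2 ok
  [5] z  {4,5}  => 4  2->4 ok
  [6] y  {0,1,3}  => 0  4->0 ok
  [7] x  {2}  => 2  0->2 ok
  [8] z  {4,5}  => 5  2->5 ok
  [9] y  {0,1,3}  => 3  5->3 ok
  [10] z  {4,5}  => 4  3->4 ok
  [11] x  {2}  => 2  4->2 ok
  [12] x  {2}  => 2  2->2 ok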